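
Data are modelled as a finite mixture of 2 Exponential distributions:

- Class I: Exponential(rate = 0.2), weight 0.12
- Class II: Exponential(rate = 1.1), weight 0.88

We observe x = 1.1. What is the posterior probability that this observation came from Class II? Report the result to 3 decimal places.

P(component k | x) = π_k·f_k(x) / marginal(x), where marginal(x) = Σ_j π_j·f_j(x).
Component likelihoods at x = 1.1:
  f_I = 0.2·e^(−0.2·1.1) = 0.2·e^(−0.2200) = 0.160504
  f_II = 1.1·e^(−1.1·1.1) = 1.1·e^(−1.2100) = 0.328017
Multiply by the mixture weights:
  π_I·f_I = 0.12 × 0.160504 = 0.0192605
  π_II·f_II = 0.88 × 0.328017 = 0.288655
Normaliser: 0.0192605 + 0.288655 = 0.307915
P(Class II | the observation) = 0.288655 / 0.307915 ≈ 0.937

0.937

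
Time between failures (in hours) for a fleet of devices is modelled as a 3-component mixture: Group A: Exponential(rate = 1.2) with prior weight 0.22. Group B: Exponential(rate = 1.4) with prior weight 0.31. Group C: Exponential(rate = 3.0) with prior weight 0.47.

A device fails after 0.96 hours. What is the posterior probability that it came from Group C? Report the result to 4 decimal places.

The responsibility of component k is P(Z=k) f_k(x) divided by Σ_j P(Z=j) f_j(x).
Evaluate each component's likelihood at the observed value:
  f_A = 0.379205
  f_B = 0.365121
  f_C = 0.168404
Multiply by the mixture weights:
  P(Z=A)·f_A = 0.22 × 0.379205 = 0.0834251
  P(Z=B)·f_B = 0.31 × 0.365121 = 0.113187
  P(Z=C)·f_C = 0.47 × 0.168404 = 0.07915
Denominator: 0.0834251 + 0.113187 + 0.07915 = 0.275762
Responsibility of Group C: 0.07915 / 0.275762 ≈ 0.2870

0.2870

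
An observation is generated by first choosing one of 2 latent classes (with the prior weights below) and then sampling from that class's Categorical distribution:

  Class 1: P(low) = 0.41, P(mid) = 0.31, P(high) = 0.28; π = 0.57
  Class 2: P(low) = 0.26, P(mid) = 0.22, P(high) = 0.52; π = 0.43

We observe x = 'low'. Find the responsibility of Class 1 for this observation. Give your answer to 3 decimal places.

Posterior ∝ prior × likelihood, so P(k | x) ∝ π_k f_k(x); normalise over all components.
Component likelihoods at x = 'low':
  f_1 = P(low | comp) = 0.41
  f_2 = P(low | comp) = 0.26
Unnormalised posteriors:
  π_1·f_1 = 0.57 × 0.41 = 0.2337
  π_2·f_2 = 0.43 × 0.26 = 0.1118
Sum: 0.2337 + 0.1118 = 0.3455
Responsibility of Class 1: 0.2337 / 0.3455 ≈ 0.676

0.676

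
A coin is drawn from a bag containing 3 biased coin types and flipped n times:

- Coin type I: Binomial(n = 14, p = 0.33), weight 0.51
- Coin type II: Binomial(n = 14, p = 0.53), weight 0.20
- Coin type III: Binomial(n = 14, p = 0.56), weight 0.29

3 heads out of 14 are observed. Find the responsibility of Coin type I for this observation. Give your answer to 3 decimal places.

P(component k | x) = π_k·f_k(x) / marginal(x), where marginal(x) = Σ_j π_j·f_j(x).
Binomial probabilities:
  p_I = 0.159759
  p_II = 0.0133969
  p_III = 0.00764971
Multiply by the mixture weights:
  π_I·p_I = 0.51 × 0.159759 = 0.0814772
  π_II·p_II = 0.20 × 0.0133969 = 0.00267939
  π_III·p_III = 0.29 × 0.00764971 = 0.00221842
Normaliser: 0.0814772 + 0.00267939 + 0.00221842 = 0.086375
P(Coin type I | x) ≈ 0.943

0.943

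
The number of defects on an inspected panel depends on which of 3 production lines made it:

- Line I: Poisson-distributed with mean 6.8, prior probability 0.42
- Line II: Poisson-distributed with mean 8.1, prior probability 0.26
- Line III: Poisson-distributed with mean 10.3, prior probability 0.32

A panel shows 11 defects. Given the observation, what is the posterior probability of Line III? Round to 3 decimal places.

The responsibility of component k is π_k f_k(x) divided by Σ_j π_j f_j(x).
Component likelihoods at x = 11 defects:
  f_I = 0.0401088
  f_II = 0.0748849
  f_III = 0.116633
Prior × likelihood for each component:
  π_I·f_I = 0.42 × 0.0401088 = 0.0168457
  π_II·f_II = 0.26 × 0.0748849 = 0.0194701
  π_III·f_III = 0.32 × 0.116633 = 0.0373225
Evidence: 0.0168457 + 0.0194701 + 0.0373225 = 0.0736383
Responsibility of Line III: 0.0373225 / 0.0736383 ≈ 0.507

0.507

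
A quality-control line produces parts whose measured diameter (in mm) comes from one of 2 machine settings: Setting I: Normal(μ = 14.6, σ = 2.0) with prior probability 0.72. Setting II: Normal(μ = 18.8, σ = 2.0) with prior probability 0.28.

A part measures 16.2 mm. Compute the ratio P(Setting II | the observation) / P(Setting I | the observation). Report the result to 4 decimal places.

0.2300

Since P(k|x) ∝ w_k f_k(x), the posterior odds are w_i f_i(x) / (w_j f_j(x)).
Evaluate each component's likelihood at the observed value:
  L_I = 0.144846
  L_II = 0.0856843
Posterior odds = (w_II·L_II) / (w_I·L_I) = (0.28·0.0856843) / (0.72·0.144846) = 0.0239916 / 0.104289 ≈ 0.2300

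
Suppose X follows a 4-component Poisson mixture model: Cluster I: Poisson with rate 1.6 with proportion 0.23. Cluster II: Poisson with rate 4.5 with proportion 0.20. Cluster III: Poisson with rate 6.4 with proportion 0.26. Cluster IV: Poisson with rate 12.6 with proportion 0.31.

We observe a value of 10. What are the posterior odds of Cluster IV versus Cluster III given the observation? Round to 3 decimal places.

2.117

Only the two components matter; the odds are (w_i f_i(x)) / (w_j f_j(x)).
Evaluate each component's likelihood at the observed value:
  f_I = e^(−1.6)·1.6^10/10! = 6.11738e-06
  f_II = e^(−4.5)·4.5^10/10! = 0.0104241
  f_III = e^(−6.4)·6.4^10/10! = 0.05279
  f_IV = e^(−12.6)·12.6^10/10! = 0.0937199
Odds = (0.31/0.26) × (0.0937199/0.05279) = 1.19231 × 1.77533 ≈ 2.117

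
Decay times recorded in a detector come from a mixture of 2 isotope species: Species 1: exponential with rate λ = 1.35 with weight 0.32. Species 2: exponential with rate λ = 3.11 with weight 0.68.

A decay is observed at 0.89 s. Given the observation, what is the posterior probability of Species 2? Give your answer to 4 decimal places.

By Bayes' theorem, P(k | x) = π_k f_k(x) / Σ_j π_j f_j(x).
Exponential densities:
  L_1 = 0.406003
  L_2 = 0.195289
Unnormalised posteriors:
  π_1·L_1 = 0.32 × 0.406003 = 0.129921
  π_2·L_2 = 0.68 × 0.195289 = 0.132796
Denominator: 0.129921 + 0.132796 = 0.262717
So the posterior for Species 2 is 0.132796 / 0.262717 ≈ 0.5055.

0.5055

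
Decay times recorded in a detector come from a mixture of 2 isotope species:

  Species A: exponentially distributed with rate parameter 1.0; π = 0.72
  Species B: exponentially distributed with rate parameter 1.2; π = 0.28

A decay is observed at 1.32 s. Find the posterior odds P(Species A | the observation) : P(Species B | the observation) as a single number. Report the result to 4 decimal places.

Since P(k|x) ∝ π_k f_k(x), the posterior odds are π_i f_i(x) / (π_j f_j(x)).
Exponential densities:
  f_A = 1.0·e^(−1.0·1.32) = 1.0·e^(−1.3200) = 0.267135
  f_B = 1.2·e^(−1.2·1.32) = 1.2·e^(−1.5840) = 0.246183
Posterior odds = (π_A·f_A) / (π_B·f_B) = (0.72·0.267135) / (0.28·0.246183) = 0.192337 / 0.0689314 ≈ 2.7903

2.7903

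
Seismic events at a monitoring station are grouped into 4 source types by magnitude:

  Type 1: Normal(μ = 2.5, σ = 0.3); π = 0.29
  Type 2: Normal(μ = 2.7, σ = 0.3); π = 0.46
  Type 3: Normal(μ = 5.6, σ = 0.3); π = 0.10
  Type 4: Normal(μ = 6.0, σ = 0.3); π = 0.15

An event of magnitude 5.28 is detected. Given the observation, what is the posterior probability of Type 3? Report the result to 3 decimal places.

The responsibility of component k is π_k f_k(x) divided by Σ_j π_j f_j(x).
Component likelihoods at x = 5.28:
  L_1 = 2.99995e-19
  L_2 = 1.15765e-16
  L_3 = 0.752876
  L_4 = 0.0746484
Unnormalised posteriors:
  π_1·L_1 = 0.29 × 2.99995e-19 = 8.69985e-20
  π_2·L_2 = 0.46 × 1.15765e-16 = 5.32521e-17
  π_3·L_3 = 0.10 × 0.752876 = 0.0752876
  π_4·L_4 = 0.15 × 0.0746484 = 0.0111973
Sum: 8.69985e-20 + 5.32521e-17 + 0.0752876 + 0.0111973 = 0.0864849
P(Type 3 | the observation) ≈ 0.871

0.871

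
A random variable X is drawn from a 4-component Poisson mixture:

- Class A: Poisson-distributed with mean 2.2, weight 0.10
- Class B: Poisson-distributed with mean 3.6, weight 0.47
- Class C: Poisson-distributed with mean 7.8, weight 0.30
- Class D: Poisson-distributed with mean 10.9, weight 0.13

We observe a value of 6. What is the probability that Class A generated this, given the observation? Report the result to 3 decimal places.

0.021

Posterior ∝ prior × likelihood, so P(k | x) ∝ P(Z=k) f_k(x); normalise over all components.
Evaluate each component's likelihood at the observed value:
  p_A = e^(−2.2)·2.2^6/6! = 0.0174484
  p_B = e^(−3.6)·3.6^6/6! = 0.0826081
  p_C = e^(−7.8)·7.8^6/6! = 0.128156
  p_D = e^(−10.9)·10.9^6/6! = 0.0429949
Unnormalised posteriors:
  P(Z=A)·p_A = 0.10 × 0.0174484 = 0.00174484
  P(Z=B)·p_B = 0.47 × 0.0826081 = 0.0388258
  P(Z=C)·p_C = 0.30 × 0.128156 = 0.0384467
  P(Z=D)·p_D = 0.13 × 0.0429949 = 0.00558933
Sum: 0.00174484 + 0.0388258 + 0.0384467 + 0.00558933 = 0.0846067
So the posterior for Class A is 0.00174484 / 0.0846067 ≈ 0.021.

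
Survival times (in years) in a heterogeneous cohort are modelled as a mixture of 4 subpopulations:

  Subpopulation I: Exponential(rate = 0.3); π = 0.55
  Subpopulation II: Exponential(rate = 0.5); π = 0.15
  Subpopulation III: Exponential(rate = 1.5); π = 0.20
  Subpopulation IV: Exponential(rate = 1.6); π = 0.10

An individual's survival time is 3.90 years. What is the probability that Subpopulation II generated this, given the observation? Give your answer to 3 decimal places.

0.169

P(component k | x) = w_k·f_k(x) / marginal(x), where marginal(x) = Σ_j w_j·f_j(x).
Component likelihoods at x = 3.90 years:
  f_I = 0.0931101
  f_II = 0.071137
  f_III = 0.00431985
  f_IV = 0.00311977
Unnormalised posteriors:
  w_I·f_I = 0.55 × 0.0931101 = 0.0512105
  w_II·f_II = 0.15 × 0.071137 = 0.0106706
  w_III·f_III = 0.20 × 0.00431985 = 0.00086397
  w_IV·f_IV = 0.10 × 0.00311977 = 0.000311977
Evidence: 0.0512105 + 0.0106706 + 0.00086397 + 0.000311977 = 0.063057
P(Subpopulation II | the observation) = 0.0106706 / 0.063057 ≈ 0.169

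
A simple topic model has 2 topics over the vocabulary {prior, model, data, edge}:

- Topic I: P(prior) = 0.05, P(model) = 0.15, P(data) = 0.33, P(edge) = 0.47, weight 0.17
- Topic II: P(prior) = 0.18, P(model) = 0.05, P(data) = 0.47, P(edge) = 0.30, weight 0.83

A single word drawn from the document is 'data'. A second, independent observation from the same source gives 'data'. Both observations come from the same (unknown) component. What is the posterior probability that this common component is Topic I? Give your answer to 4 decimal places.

Apply Bayes' rule: the posterior for each component is proportional to its prior times its likelihood at x.
Since both observations come from the same component, the likelihood for component k is f_k(x₁)·f_k(x₂).
  p_I = [P(data | comp) = 0.33] × [0.33] = 0.1089
  p_II = [P(data | comp) = 0.47] × [0.47] = 0.2209
Weight by the priors:
  P(Z=I)·p_I = 0.17 × 0.1089 = 0.018513
  P(Z=II)·p_II = 0.83 × 0.2209 = 0.183347
Sum: 0.018513 + 0.183347 = 0.20186
P(Topic I | x₁, x₂) ≈ 0.0917

0.0917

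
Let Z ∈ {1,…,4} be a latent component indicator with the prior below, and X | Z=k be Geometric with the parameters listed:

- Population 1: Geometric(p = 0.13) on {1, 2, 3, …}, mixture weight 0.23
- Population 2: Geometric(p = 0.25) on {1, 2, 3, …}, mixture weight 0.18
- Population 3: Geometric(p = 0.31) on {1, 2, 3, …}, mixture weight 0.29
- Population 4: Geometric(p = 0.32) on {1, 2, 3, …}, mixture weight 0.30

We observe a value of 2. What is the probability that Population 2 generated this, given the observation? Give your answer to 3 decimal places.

0.180

By Bayes' theorem, P(k | x) = π_k f_k(x) / Σ_j π_j f_j(x).
Evaluate each component's likelihood at the observed value:
  f_1 = 0.13·(1−0.13)^1 = 0.13·0.87 = 0.1131
  f_2 = 0.25·(1−0.25)^1 = 0.25·0.75 = 0.1875
  f_3 = 0.31·(1−0.31)^1 = 0.31·0.69 = 0.2139
  f_4 = 0.32·(1−0.32)^1 = 0.32·0.68 = 0.2176
Weight by the priors:
  π_1·f_1 = 0.23 × 0.1131 = 0.026013
  π_2·f_2 = 0.18 × 0.1875 = 0.03375
  π_3·f_3 = 0.29 × 0.2139 = 0.062031
  π_4·f_4 = 0.30 × 0.2176 = 0.06528
Evidence: 0.026013 + 0.03375 + 0.062031 + 0.06528 = 0.187074
So the posterior for Population 2 is 0.03375 / 0.187074 ≈ 0.180.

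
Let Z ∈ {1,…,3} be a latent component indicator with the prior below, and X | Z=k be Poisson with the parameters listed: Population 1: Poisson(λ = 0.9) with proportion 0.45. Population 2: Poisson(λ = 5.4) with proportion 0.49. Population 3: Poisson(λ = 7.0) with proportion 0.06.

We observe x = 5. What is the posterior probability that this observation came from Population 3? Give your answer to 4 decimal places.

P(component k | x) = π_k·f_k(x) / marginal(x), where marginal(x) = Σ_j π_j·f_j(x).
Poisson probabilities:
  p_1 = 0.00200063
  p_2 = 0.172821
  p_3 = 0.127717
Multiply by the mixture weights:
  π_1·p_1 = 0.45 × 0.00200063 = 0.000900282
  π_2·p_2 = 0.49 × 0.172821 = 0.0846825
  π_3·p_3 = 0.06 × 0.127717 = 0.007663
Normaliser: 0.000900282 + 0.0846825 + 0.007663 = 0.0932457
P(Population 3 | 5) ≈ 0.0822

0.0822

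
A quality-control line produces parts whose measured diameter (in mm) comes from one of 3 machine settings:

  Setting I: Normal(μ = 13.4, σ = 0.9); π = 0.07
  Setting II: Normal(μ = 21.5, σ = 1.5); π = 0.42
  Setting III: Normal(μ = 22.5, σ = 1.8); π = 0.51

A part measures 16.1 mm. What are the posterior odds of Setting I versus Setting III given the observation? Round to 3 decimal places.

1.696

Since P(k|x) ∝ P(Z=k) f_k(x), the posterior odds are P(Z=i) f_i(x) / (P(Z=j) f_j(x)).
Component likelihoods at x = 16.1 mm:
  f_I = (1/(0.9·√(2π)))·exp(−(16.1−13.4)²/(2·0.9²)) = 0.443269·exp(-4.50000) = 0.00492428
  f_II = (1/(1.5·√(2π)))·exp(−(16.1−21.5)²/(2·1.5²)) = 0.265962·exp(-6.48000) = 0.000407935
  f_III = (1/(1.8·√(2π)))·exp(−(16.1−22.5)²/(2·1.8²)) = 0.221635·exp(-6.32099) = 0.000398536
Posterior odds = (P(Z=I)·f_I) / (P(Z=III)·f_III) = (0.07·0.00492428) / (0.51·0.000398536) = 0.000344699 / 0.000203253 ≈ 1.696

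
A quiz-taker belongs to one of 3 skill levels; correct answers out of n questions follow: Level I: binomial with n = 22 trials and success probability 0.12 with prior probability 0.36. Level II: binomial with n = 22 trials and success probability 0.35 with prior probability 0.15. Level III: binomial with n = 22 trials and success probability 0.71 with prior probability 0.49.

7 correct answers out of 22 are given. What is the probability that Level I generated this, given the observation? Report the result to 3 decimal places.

0.111

By Bayes' theorem, P(k | x) = π_k f_k(x) / Σ_j π_j f_j(x).
Binomial probabilities:
  p_I = C(22,7)·0.12^7·0.88^15 = 170544·3.58318e-07·0.146974 = 0.00898143
  p_II = C(22,7)·0.35^7·0.65^15 = 170544·0.000643393·0.00156207 = 0.171401
  p_III = C(22,7)·0.71^7·0.29^15 = 170544·0.0909512·8.62919e-09 = 0.000133849
Multiply by the mixture weights:
  π_I·p_I = 0.36 × 0.00898143 = 0.00323331
  π_II·p_II = 0.15 × 0.171401 = 0.0257101
  π_III·p_III = 0.49 × 0.000133849 = 6.5586e-05
Denominator: 0.00323331 + 0.0257101 + 6.5586e-05 = 0.029009
P(Level I | the observation) = 0.00323331 / 0.029009 ≈ 0.111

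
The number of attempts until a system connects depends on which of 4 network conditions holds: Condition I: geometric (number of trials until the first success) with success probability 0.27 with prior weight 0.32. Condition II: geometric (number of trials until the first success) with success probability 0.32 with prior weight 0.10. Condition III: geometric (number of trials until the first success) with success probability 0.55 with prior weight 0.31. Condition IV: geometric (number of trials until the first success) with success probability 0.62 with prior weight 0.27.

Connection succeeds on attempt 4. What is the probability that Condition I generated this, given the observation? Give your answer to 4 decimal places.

0.4914

By Bayes' theorem, P(k | x) = π_k f_k(x) / Σ_j π_j f_j(x).
Geometric probabilities:
  L_I = 0.105035
  L_II = 0.100618
  L_III = 0.0501187
  L_IV = 0.0340206
Prior × likelihood for each component:
  π_I·L_I = 0.32 × 0.105035 = 0.0336111
  π_II·L_II = 0.10 × 0.100618 = 0.0100618
  π_III·L_III = 0.31 × 0.0501187 = 0.0155368
  π_IV·L_IV = 0.27 × 0.0340206 = 0.00918557
Evidence: 0.0336111 + 0.0100618 + 0.0155368 + 0.00918557 = 0.0683953
P(Condition I | 4) ≈ 0.4914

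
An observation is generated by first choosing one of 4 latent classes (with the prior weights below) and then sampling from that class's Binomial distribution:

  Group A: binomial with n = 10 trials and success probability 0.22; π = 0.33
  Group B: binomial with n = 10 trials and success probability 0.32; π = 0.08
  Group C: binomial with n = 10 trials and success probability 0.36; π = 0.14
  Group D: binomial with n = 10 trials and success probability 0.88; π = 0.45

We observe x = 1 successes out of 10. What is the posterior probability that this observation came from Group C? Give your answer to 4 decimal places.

By Bayes' theorem, P(k | x) = π_k f_k(x) / Σ_j π_j f_j(x).
Evaluate each component's likelihood at the observed value:
  f_A = 0.235112
  f_B = 0.0994787
  f_C = 0.0648518
  f_D = 4.54061e-08
Multiply by the mixture weights:
  π_A·f_A = 0.33 × 0.235112 = 0.0775868
  π_B·f_B = 0.08 × 0.0994787 = 0.0079583
  π_C·f_C = 0.14 × 0.0648518 = 0.00907926
  π_D·f_D = 0.45 × 4.54061e-08 = 2.04327e-08
Denominator: 0.0775868 + 0.0079583 + 0.00907926 + 2.04327e-08 = 0.0946244
Responsibility of Group C: 0.00907926 / 0.0946244 ≈ 0.0960

0.0960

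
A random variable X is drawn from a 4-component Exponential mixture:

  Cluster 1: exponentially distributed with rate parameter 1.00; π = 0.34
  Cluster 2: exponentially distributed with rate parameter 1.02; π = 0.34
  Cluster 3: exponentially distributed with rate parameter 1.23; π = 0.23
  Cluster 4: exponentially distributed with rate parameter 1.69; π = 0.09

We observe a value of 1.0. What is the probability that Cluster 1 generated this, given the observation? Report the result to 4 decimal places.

Apply Bayes' rule: the posterior for each component is proportional to its prior times its likelihood at x.
Component likelihoods at x = 1.0:
  p_1 = 0.367879
  p_2 = 0.367807
  p_3 = 0.35952
  p_4 = 0.311838
Unnormalised posteriors:
  P(Z=1)·p_1 = 0.34 × 0.367879 = 0.125079
  P(Z=2)·p_2 = 0.34 × 0.367807 = 0.125054
  P(Z=3)·p_3 = 0.23 × 0.35952 = 0.0826896
  P(Z=4)·p_4 = 0.09 × 0.311838 = 0.0280654
Denominator: 0.125079 + 0.125054 + 0.0826896 + 0.0280654 = 0.360888
Responsibility of Cluster 1: 0.125079 / 0.360888 ≈ 0.3466

0.3466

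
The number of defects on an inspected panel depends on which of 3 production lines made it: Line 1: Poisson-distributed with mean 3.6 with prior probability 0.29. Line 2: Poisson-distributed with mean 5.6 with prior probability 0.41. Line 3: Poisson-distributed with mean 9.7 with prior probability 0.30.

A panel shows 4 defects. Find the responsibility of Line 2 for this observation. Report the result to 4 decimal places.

0.4996

P(component k | x) = w_k·f_k(x) / marginal(x), where marginal(x) = Σ_j w_j·f_j(x).
Evaluate each component's likelihood at the observed value:
  p_1 = e^(−3.6)·3.6^4/4! = 0.191222
  p_2 = e^(−5.6)·5.6^4/4! = 0.151528
  p_3 = e^(−9.7)·9.7^4/4! = 0.0226058
Unnormalised posteriors:
  w_1·p_1 = 0.29 × 0.191222 = 0.0554545
  w_2·p_2 = 0.41 × 0.151528 = 0.0621263
  w_3·p_3 = 0.30 × 0.0226058 = 0.00678173
Marginal: 0.0554545 + 0.0621263 + 0.00678173 = 0.124363
P(Line 2 | x) ≈ 0.4996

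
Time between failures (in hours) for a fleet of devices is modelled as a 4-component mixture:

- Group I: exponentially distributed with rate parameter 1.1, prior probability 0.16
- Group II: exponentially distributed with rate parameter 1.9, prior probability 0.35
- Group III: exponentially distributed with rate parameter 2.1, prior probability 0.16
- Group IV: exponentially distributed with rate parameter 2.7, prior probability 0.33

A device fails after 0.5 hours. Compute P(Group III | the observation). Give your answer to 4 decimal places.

0.1662

Apply Bayes' rule: the posterior for each component is proportional to its prior times its likelihood at x.
Evaluate each component's likelihood at the observed value:
  p_I = 1.1·e^(−1.1·0.5) = 1.1·e^(−0.5500) = 0.634645
  p_II = 1.9·e^(−1.9·0.5) = 1.9·e^(−0.9500) = 0.734808
  p_III = 2.1·e^(−2.1·0.5) = 2.1·e^(−1.0500) = 0.734869
  p_IV = 2.7·e^(−2.7·0.5) = 2.7·e^(−1.3500) = 0.699949
Multiply by the mixture weights:
  P(Z=I)·p_I = 0.16 × 0.634645 = 0.101543
  P(Z=II)·p_II = 0.35 × 0.734808 = 0.257183
  P(Z=III)·p_III = 0.16 × 0.734869 = 0.117579
  P(Z=IV)·p_IV = 0.33 × 0.699949 = 0.230983
Marginal: 0.101543 + 0.257183 + 0.117579 + 0.230983 = 0.707288
So the posterior for Group III is 0.117579 / 0.707288 ≈ 0.1662.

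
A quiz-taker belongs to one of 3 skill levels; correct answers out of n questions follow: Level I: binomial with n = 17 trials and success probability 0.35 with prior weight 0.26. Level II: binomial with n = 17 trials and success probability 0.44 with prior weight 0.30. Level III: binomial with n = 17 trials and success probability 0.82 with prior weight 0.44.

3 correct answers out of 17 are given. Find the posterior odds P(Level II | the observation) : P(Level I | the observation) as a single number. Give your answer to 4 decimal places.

0.2845

Only the two components matter; the odds are (P(Z=i) f_i(x)) / (P(Z=j) f_j(x)).
Binomial probabilities:
  p_I = 0.0700648
  p_II = 0.0172782
  p_III = 1.40529e-08
0.00518347 / 0.0182169 ≈ 0.2845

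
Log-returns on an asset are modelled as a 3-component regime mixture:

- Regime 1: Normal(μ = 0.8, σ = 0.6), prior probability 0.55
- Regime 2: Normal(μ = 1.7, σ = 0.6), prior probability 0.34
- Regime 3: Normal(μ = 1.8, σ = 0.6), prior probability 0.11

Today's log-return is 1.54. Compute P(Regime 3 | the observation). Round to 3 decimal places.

The responsibility of component k is π_k f_k(x) divided by Σ_j π_j f_j(x).
Component likelihoods at x = 1.54:
  L_1 = 0.31078
  L_2 = 0.641678
  L_3 = 0.605318
Prior × likelihood for each component:
  π_1·L_1 = 0.55 × 0.31078 = 0.170929
  π_2·L_2 = 0.34 × 0.641678 = 0.218171
  π_3·L_3 = 0.11 × 0.605318 = 0.0665849
Sum: 0.170929 + 0.218171 + 0.0665849 = 0.455685
P(Regime 3 | 1.54) ≈ 0.146

0.146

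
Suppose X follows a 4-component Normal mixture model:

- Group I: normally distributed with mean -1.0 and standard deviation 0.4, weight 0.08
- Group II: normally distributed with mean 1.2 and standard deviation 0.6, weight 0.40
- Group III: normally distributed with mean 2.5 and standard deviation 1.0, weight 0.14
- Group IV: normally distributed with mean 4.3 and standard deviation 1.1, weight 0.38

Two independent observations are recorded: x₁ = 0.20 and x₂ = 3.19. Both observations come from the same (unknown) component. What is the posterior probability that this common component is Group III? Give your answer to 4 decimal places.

0.8564

The responsibility of component k is π_k f_k(x) divided by Σ_j π_j f_j(x).
Since both observations come from the same component, the likelihood for component k is f_k(x₁)·f_k(x₂).
  L_I = [0.0110796] × [1.48673e-24] = 1.64725e-26
  L_II = [0.165795] × [0.00271693] = 0.000450454
  L_III = [0.028327] × [0.314432] = 0.00890692
  L_IV = [0.000348968] × [0.217974] = 7.60659e-05
Multiply by the mixture weights:
  π_I·L_I = 0.08 × 1.64725e-26 = 1.3178e-27
  π_II·L_II = 0.40 × 0.000450454 = 0.000180182
  π_III·L_III = 0.14 × 0.00890692 = 0.00124697
  π_IV·L_IV = 0.38 × 7.60659e-05 = 2.8905e-05
Normaliser: 1.3178e-27 + 0.000180182 + 0.00124697 + 2.8905e-05 = 0.00145606
So the posterior for Group III is 0.00124697 / 0.00145606 ≈ 0.8564.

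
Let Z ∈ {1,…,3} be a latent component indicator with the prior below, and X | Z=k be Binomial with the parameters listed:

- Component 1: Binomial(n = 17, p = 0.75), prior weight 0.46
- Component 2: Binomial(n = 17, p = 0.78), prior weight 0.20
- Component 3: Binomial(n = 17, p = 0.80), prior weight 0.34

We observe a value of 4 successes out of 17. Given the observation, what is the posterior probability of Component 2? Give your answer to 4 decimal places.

The responsibility of component k is w_k f_k(x) divided by Σ_j w_j f_j(x).
Evaluate each component's likelihood at the observed value:
  p_1 = 1.12213e-05
  p_2 = 2.49144e-06
  p_3 = 7.98595e-07
Weight by the priors:
  w_1·p_1 = 0.46 × 1.12213e-05 = 5.16179e-06
  w_2·p_2 = 0.20 × 2.49144e-06 = 4.98288e-07
  w_3·p_3 = 0.34 × 7.98595e-07 = 2.71522e-07
Denominator: 5.16179e-06 + 4.98288e-07 + 2.71522e-07 = 5.9316e-06
P(Component 2 | the observation) ≈ 0.0840

0.0840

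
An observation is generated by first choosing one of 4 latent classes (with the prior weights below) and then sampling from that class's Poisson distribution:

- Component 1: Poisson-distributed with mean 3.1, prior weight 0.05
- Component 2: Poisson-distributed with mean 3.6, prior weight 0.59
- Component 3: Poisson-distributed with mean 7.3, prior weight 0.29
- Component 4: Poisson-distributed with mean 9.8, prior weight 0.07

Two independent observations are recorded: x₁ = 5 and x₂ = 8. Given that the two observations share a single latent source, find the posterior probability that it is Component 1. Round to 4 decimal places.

The responsibility of component k is π_k f_k(x) divided by Σ_j π_j f_j(x).
Since both observations come from the same component, the likelihood for component k is f_k(x₁)·f_k(x₂).
  p_1 = [e^(−3.1)·3.1^5/5! = 0.107477] × [0.00952928] = 0.00102418
  p_2 = [e^(−3.6)·3.6^5/5! = 0.13768] × [0.0191179] = 0.00263215
  p_3 = [e^(−7.3)·7.3^5/5! = 0.116703] × [0.135118] = 0.0157687
  p_4 = [e^(−9.8)·9.8^5/5! = 0.0417699] × [0.117004] = 0.00488726
Unnormalised posteriors:
  π_1·p_1 = 0.05 × 0.00102418 = 5.12088e-05
  π_2·p_2 = 0.59 × 0.00263215 = 0.00155297
  π_3·p_3 = 0.29 × 0.0157687 = 0.00457292
  π_4·p_4 = 0.07 × 0.00488726 = 0.000342108
Sum: 5.12088e-05 + 0.00155297 + 0.00457292 + 0.000342108 = 0.00651921
So the posterior for Component 1 is 5.12088e-05 / 0.00651921 ≈ 0.0079.

0.0079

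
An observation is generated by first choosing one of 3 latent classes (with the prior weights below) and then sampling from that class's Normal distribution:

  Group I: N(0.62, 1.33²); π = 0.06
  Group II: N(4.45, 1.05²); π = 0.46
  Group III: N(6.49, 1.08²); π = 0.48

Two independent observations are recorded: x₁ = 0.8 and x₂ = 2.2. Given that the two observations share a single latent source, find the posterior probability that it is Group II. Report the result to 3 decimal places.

By Bayes' theorem, P(k | x) = π_k f_k(x) / Σ_j π_j f_j(x).
Since both observations come from the same component, the likelihood for component k is f_k(x₁)·f_k(x₂).
  p_I = [(1/(1.33·√(2π)))·exp(−(0.8−0.62)²/(2·1.33²)) = 0.299957·exp(-0.00916) = 0.297222] × [0.148117] = 0.0440236
  p_II = [(1/(1.05·√(2π)))·exp(−(0.8−4.45)²/(2·1.05²)) = 0.379945·exp(-6.04195) = 0.000903099] × [0.0382486] = 3.45423e-05
  p_III = [(1/(1.08·√(2π)))·exp(−(0.8−6.49)²/(2·1.08²)) = 0.369391·exp(-13.87864) = 3.46791e-07] × [0.000138426] = 4.80049e-11
Weight by the priors:
  π_I·p_I = 0.06 × 0.0440236 = 0.00264142
  π_II·p_II = 0.46 × 3.45423e-05 = 1.58895e-05
  π_III·p_III = 0.48 × 4.80049e-11 = 2.30424e-11
Normaliser: 0.00264142 + 1.58895e-05 + 2.30424e-11 = 0.00265731
P(Group II | data) = 1.58895e-05 / 0.00265731 ≈ 0.006

0.006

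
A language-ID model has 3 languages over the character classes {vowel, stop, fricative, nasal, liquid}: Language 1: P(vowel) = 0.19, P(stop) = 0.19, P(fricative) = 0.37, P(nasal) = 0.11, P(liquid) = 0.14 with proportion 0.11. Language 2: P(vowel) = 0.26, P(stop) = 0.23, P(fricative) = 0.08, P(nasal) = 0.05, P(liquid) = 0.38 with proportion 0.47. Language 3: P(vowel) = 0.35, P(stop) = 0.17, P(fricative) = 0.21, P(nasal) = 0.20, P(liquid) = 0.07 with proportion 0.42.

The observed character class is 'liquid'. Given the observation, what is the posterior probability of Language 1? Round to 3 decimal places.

0.069

The responsibility of component k is P(Z=k) f_k(x) divided by Σ_j P(Z=j) f_j(x).
Categorical probabilities:
  f_1 = P(liquid | comp) = 0.14
  f_2 = P(liquid | comp) = 0.38
  f_3 = P(liquid | comp) = 0.07
Weight by the priors:
  P(Z=1)·f_1 = 0.11 × 0.14 = 0.0154
  P(Z=2)·f_2 = 0.47 × 0.38 = 0.1786
  P(Z=3)·f_3 = 0.42 × 0.07 = 0.0294
Marginal: 0.0154 + 0.1786 + 0.0294 = 0.2234
So the posterior for Language 1 is 0.0154 / 0.2234 ≈ 0.069.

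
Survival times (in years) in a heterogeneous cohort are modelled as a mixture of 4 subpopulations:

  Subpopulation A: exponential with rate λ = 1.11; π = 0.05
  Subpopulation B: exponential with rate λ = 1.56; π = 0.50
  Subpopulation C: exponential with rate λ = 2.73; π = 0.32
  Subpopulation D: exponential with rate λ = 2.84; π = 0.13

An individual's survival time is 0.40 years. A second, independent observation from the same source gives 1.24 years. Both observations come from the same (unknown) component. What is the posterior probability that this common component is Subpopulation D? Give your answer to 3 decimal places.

The responsibility of component k is π_k f_k(x) divided by Σ_j π_j f_j(x).
Since both observations come from the same component, the likelihood for component k is f_k(x₁)·f_k(x₂).
  p_A = [1.11·e^(−1.11·0.40) = 1.11·e^(−0.4440) = 0.712027] × [0.280259] = 0.199552
  p_B = [1.56·e^(−1.56·0.40) = 1.56·e^(−0.6240) = 0.835843] × [0.225437] = 0.18843
  p_C = [2.73·e^(−2.73·0.40) = 2.73·e^(−1.0920) = 0.916037] × [0.0924675] = 0.0847036
  p_D = [2.84·e^(−2.84·0.40) = 2.84·e^(−1.1360) = 0.911926] × [0.083928] = 0.0765362
Weight by the priors:
  π_A·p_A = 0.05 × 0.199552 = 0.0099776
  π_B·p_B = 0.50 × 0.18843 = 0.094215
  π_C·p_C = 0.32 × 0.0847036 = 0.0271052
  π_D·p_D = 0.13 × 0.0765362 = 0.0099497
Normaliser: 0.0099776 + 0.094215 + 0.0271052 + 0.0099497 = 0.141248
P(Subpopulation D | x) ≈ 0.070

0.070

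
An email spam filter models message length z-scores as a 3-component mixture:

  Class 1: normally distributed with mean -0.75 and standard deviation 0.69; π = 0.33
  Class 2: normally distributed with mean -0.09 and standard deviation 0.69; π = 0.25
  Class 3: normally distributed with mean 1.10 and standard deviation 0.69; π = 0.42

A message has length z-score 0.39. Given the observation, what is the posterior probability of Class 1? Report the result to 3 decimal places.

0.160

Posterior ∝ prior × likelihood, so P(k | x) ∝ π_k f_k(x); normalise over all components.
Normal densities:
  L_1 = (1/(0.69·√(2π)))·exp(−(0.39−-0.75)²/(2·0.69²)) = 0.578177·exp(-1.36484) = 0.147679
  L_2 = (1/(0.69·√(2π)))·exp(−(0.39−-0.09)²/(2·0.69²)) = 0.578177·exp(-0.24197) = 0.453917
  L_3 = (1/(0.69·√(2π)))·exp(−(0.39−1.10)²/(2·0.69²)) = 0.578177·exp(-0.52941) = 0.34052
Multiply by the mixture weights:
  π_1·L_1 = 0.33 × 0.147679 = 0.0487341
  π_2·L_2 = 0.25 × 0.453917 = 0.113479
  π_3·L_3 = 0.42 × 0.34052 = 0.143019
Denominator: 0.0487341 + 0.113479 + 0.143019 = 0.305232
Responsibility of Class 1: 0.0487341 / 0.305232 ≈ 0.160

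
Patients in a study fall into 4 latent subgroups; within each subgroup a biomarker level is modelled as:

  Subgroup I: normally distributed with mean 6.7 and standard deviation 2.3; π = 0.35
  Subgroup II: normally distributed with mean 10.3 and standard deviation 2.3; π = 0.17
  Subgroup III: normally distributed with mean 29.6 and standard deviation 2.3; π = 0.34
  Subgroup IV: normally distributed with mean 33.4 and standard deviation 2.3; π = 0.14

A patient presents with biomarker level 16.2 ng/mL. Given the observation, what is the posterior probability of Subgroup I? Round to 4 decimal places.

Apply Bayes' rule: the posterior for each component is proportional to its prior times its likelihood at x.
Evaluate each component's likelihood at the observed value:
  L_I = 3.42408e-05
  L_II = 0.0064607
  L_III = 7.38738e-09
  L_IV = 1.24554e-13
Unnormalised posteriors:
  π_I·L_I = 0.35 × 3.42408e-05 = 1.19843e-05
  π_II·L_II = 0.17 × 0.0064607 = 0.00109832
  π_III·L_III = 0.34 × 7.38738e-09 = 2.51171e-09
  π_IV·L_IV = 0.14 × 1.24554e-13 = 1.74375e-14
Denominator: 1.19843e-05 + 0.00109832 + 2.51171e-09 + 1.74375e-14 = 0.00111031
So the posterior for Subgroup I is 1.19843e-05 / 0.00111031 ≈ 0.0108.

0.0108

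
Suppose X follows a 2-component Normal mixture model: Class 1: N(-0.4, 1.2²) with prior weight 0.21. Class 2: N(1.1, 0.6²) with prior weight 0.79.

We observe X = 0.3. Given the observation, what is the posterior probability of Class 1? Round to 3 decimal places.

Apply Bayes' rule: the posterior for each component is proportional to its prior times its likelihood at x.
Normal densities:
  f_1 = (1/(1.2·√(2π)))·exp(−(0.3−-0.4)²/(2·1.2²)) = 0.332452·exp(-0.17014) = 0.280439
  f_2 = (1/(0.6·√(2π)))·exp(−(0.3−1.1)²/(2·0.6²)) = 0.664904·exp(-0.88889) = 0.27335
Prior × likelihood for each component:
  π_1·f_1 = 0.21 × 0.280439 = 0.0588922
  π_2·f_2 = 0.79 × 0.27335 = 0.215947
Marginal: 0.0588922 + 0.215947 = 0.274839
P(Class 1 | 0.3) ≈ 0.214

0.214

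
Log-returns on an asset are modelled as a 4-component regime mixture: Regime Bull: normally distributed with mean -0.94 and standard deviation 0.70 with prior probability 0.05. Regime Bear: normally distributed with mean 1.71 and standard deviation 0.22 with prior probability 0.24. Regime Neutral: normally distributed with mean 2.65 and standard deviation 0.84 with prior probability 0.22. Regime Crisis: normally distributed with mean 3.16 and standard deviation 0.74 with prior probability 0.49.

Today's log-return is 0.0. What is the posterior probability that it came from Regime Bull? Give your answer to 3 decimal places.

Apply Bayes' rule: the posterior for each component is proportional to its prior times its likelihood at x.
Normal densities:
  L_Bull = 0.231333
  L_Bear = 1.37871e-13
  L_Neutral = 0.00327694
  L_Crisis = 5.91498e-05
Prior × likelihood for each component:
  π_Bull·L_Bull = 0.05 × 0.231333 = 0.0115667
  π_Bear·L_Bear = 0.24 × 1.37871e-13 = 3.30891e-14
  π_Neutral·L_Neutral = 0.22 × 0.00327694 = 0.000720926
  π_Crisis·L_Crisis = 0.49 × 5.91498e-05 = 2.89834e-05
Normaliser: 0.0115667 + 3.30891e-14 + 0.000720926 + 2.89834e-05 = 0.0123166
Responsibility of Regime Bull: 0.0115667 / 0.0123166 ≈ 0.939

0.939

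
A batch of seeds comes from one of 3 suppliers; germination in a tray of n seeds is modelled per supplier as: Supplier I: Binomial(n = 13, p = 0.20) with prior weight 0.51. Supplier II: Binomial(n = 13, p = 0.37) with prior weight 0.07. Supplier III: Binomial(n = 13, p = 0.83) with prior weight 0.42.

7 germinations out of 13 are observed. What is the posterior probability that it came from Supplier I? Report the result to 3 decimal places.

0.199

Posterior ∝ prior × likelihood, so P(k | x) ∝ w_k f_k(x); normalise over all components.
Binomial probabilities:
  p_I = 0.00575794
  p_II = 0.101853
  p_III = 0.0112398
Multiply by the mixture weights:
  w_I·p_I = 0.51 × 0.00575794 = 0.00293655
  w_II·p_II = 0.07 × 0.101853 = 0.00712969
  w_III·p_III = 0.42 × 0.0112398 = 0.0047207
Evidence: 0.00293655 + 0.00712969 + 0.0047207 = 0.0147869
P(Supplier I | x) = 0.00293655 / 0.0147869 ≈ 0.199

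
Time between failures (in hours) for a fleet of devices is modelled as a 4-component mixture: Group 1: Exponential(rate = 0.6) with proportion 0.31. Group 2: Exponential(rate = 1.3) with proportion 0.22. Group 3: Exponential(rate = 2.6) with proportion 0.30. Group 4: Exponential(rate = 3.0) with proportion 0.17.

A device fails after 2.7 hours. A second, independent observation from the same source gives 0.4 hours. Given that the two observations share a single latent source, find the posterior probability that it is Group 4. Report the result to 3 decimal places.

The responsibility of component k is π_k f_k(x) divided by Σ_j π_j f_j(x).
Since both observations come from the same component, the likelihood for component k is f_k(x₁)·f_k(x₂).
  L_1 = [0.6·e^(−0.6·2.7) = 0.6·e^(−1.6200) = 0.118739] × [0.471977] = 0.0560421
  L_2 = [1.3·e^(−1.3·2.7) = 1.3·e^(−3.5100) = 0.038866] × [0.772877] = 0.0300386
  L_3 = [2.6·e^(−2.6·2.7) = 2.6·e^(−7.0200) = 0.00232395] × [0.918982] = 0.00213567
  L_4 = [3.0·e^(−3.0·2.7) = 3.0·e^(−8.1000) = 0.000910617] × [0.903583] = 0.000822818
Multiply by the mixture weights:
  π_1·L_1 = 0.31 × 0.0560421 = 0.0173731
  π_2·L_2 = 0.22 × 0.0300386 = 0.0066085
  π_3·L_3 = 0.30 × 0.00213567 = 0.0006407
  π_4·L_4 = 0.17 × 0.000822818 = 0.000139879
Marginal: 0.0173731 + 0.0066085 + 0.0006407 + 0.000139879 = 0.0247621
Responsibility of Group 4: 0.000139879 / 0.0247621 ≈ 0.006

0.006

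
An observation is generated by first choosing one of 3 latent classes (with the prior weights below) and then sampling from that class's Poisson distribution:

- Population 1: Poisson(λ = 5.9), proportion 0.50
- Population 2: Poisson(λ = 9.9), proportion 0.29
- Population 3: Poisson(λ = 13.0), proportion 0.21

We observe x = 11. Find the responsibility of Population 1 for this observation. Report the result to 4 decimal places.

0.1609

The responsibility of component k is π_k f_k(x) divided by Σ_j π_j f_j(x).
Evaluate each component's likelihood at the observed value:
  f_1 = 0.0206956
  f_2 = 0.112542
  f_3 = 0.101483
Unnormalised posteriors:
  π_1·f_1 = 0.50 × 0.0206956 = 0.0103478
  π_2·f_2 = 0.29 × 0.112542 = 0.0326373
  π_3·f_3 = 0.21 × 0.101483 = 0.0213114
Denominator: 0.0103478 + 0.0326373 + 0.0213114 = 0.0642965
Responsibility of Population 1: 0.0103478 / 0.0642965 ≈ 0.1609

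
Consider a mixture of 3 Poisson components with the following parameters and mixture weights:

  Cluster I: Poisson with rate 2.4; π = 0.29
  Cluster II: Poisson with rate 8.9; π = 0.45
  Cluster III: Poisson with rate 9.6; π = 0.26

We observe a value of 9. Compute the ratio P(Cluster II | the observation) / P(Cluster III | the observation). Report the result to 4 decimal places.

1.7633

Since P(k|x) ∝ w_k f_k(x), the posterior odds are w_i f_i(x) / (w_j f_j(x)).
Component likelihoods at x = 9:
  L_I = 0.000660437
  L_II = 0.131682
  L_III = 0.129256
Posterior odds = (w_II·L_II) / (w_III·L_III) = (0.45·0.131682) / (0.26·0.129256) = 0.0592569 / 0.0336066 ≈ 1.7633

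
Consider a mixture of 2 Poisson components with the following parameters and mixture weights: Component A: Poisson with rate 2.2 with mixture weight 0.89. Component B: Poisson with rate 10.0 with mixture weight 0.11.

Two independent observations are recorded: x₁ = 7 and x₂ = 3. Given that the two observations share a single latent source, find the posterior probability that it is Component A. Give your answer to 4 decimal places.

By Bayes' theorem, P(k | x) = P(Z=k) f_k(x) / Σ_j P(Z=j) f_j(x).
Since both observations come from the same component, the likelihood for component k is f_k(x₁)·f_k(x₂).
  f_A = [0.00548378] × [0.196639] = 0.00107832
  f_B = [0.0900792] × [0.00756665] = 0.000681598
Multiply by the mixture weights:
  P(Z=A)·f_A = 0.89 × 0.00107832 = 0.000959708
  P(Z=B)·f_B = 0.11 × 0.000681598 = 7.49758e-05
Marginal: 0.000959708 + 7.49758e-05 = 0.00103468
P(Component A | x₁, x₂) = 0.000959708 / 0.00103468 ≈ 0.9275

0.9275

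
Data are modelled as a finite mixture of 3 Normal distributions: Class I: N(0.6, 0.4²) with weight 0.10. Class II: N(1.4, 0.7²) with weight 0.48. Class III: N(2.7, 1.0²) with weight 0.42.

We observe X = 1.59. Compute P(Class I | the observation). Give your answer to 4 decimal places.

Posterior ∝ prior × likelihood, so P(k | x) ∝ π_k f_k(x); normalise over all components.
Evaluate each component's likelihood at the observed value:
  p_I = (1/(0.4·√(2π)))·exp(−(1.59−0.6)²/(2·0.4²)) = 0.997356·exp(-3.06281) = 0.0466324
  p_II = (1/(0.7·√(2π)))·exp(−(1.59−1.4)²/(2·0.7²)) = 0.569918·exp(-0.03684) = 0.549306
  p_III = (1/(1.0·√(2π)))·exp(−(1.59−2.7)²/(2·1.0²)) = 0.398942·exp(-0.61605) = 0.215458
Prior × likelihood for each component:
  π_I·p_I = 0.10 × 0.0466324 = 0.00466324
  π_II·p_II = 0.48 × 0.549306 = 0.263667
  π_III·p_III = 0.42 × 0.215458 = 0.0904924
Evidence: 0.00466324 + 0.263667 + 0.0904924 = 0.358822
P(Class I | the observation) = 0.00466324 / 0.358822 ≈ 0.0130

0.0130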